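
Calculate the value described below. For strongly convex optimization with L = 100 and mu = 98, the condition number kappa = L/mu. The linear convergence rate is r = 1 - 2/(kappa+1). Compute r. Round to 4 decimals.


Step 1: Compute the condition number.
kappa = L/mu = 100/98 = 1.0204
Step 2: Compute the convergence rate.
r = 1 - 2/(kappa + 1) = 1 - 2*mu/(L + mu) = (L - mu)/(L + mu) = 2/198 = 0.0101


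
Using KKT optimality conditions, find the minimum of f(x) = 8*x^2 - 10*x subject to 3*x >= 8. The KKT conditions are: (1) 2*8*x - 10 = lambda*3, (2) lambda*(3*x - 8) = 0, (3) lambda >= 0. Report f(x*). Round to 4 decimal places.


Step 1: Try lambda = 0 (constraint inactive).
x_unc = 10/(2*8) = 0.625
Check: 3*0.625 = 1.875 < 8 -- violated!
Step 2: Constraint must be active: 3*x = 8
x* = 8/3 = 2.6667 (rounded; the exact value 8/3 is used below)
lambda = (2*8*(8/3) - 10)/3 = 10.8889
Step 3: Compute optimal value.
f(x*) = 8*(8/3)^2 - 10*(8/3) = 30.2222


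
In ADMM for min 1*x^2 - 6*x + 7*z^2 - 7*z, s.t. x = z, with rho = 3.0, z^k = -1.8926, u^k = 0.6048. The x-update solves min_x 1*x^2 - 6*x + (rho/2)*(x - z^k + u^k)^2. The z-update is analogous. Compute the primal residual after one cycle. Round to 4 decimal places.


ADMM iteration with rho = 3.0, z^k = -1.8926, u^k = 0.6048
Step 1: x-update.
Minimize 1*x^2 - 6*x + (3.0/2)*(x + 1.8926 + 0.6048)^2
FOC: (2*1 + 3.0)*x = 6 + 3.0*(-1.8926 - 0.6048)
x^{k+1} = -0.2984
Step 2: z-update.
Minimize 7*z^2 - 7*z + (3.0/2)*(-0.2984 - z + 0.6048)^2
FOC: (2*7 + 3.0)*z = 7 + 3.0*(-0.2984 + 0.6048)
z^{k+1} = 0.4658
Step 3: u-update.
u^{k+1} = 0.6048 - 0.2984 - 0.4658 = -0.1595
Step 4: Primal residual = |-0.2984 - 0.4658| = 0.7643


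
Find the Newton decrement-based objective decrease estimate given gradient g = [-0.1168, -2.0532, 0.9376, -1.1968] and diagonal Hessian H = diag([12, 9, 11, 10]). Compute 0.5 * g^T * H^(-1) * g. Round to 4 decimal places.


Step 1: H is diagonal, so H^(-1) * g = [-0.0097, -0.2281, 0.0852, -0.1197].
Step 2: g^T H^(-1) g = sum_i g_i^2 / H_ii
  = (-0.1168)^2/12 + (-2.0532)^2/9 + (0.9376)^2/11 + (-1.1968)^2/10
  = 0.0011 + 0.4684 + 0.0799 + 0.1432 = 0.6927
Step 3: Objective decrease = 0.5 * g^T H^(-1) g = 0.3463


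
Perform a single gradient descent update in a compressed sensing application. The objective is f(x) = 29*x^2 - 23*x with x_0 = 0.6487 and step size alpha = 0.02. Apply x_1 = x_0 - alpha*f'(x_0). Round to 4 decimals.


We compute the gradient at x_0 and apply the update.
f'(x) = 58*x - 23
f'(0.6487) = 58*0.6487 - 23 = 14.6246
x_1 = 0.6487 - 0.02*14.6246 = 0.3562


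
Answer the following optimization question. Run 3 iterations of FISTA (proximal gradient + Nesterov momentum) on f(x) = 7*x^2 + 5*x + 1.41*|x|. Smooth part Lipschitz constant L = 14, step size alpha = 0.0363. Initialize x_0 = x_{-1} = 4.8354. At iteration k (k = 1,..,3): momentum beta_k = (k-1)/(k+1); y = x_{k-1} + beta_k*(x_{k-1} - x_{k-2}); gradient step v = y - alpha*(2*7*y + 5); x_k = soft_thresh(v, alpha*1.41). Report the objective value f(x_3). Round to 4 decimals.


FISTA on f(x) = 7*x^2 + 5*x + 1.41*|x|
L = 14, alpha = 0.0363
Iteration 1: beta = 0.0, y = 4.8354 + 0.0*(4.8354 - 4.8354) = 4.8354
  grad(y) = 72.6956, v = y - alpha*grad = 2.1965
  prox(v) = soft_thresh(2.1965, 0.0512) = 2.1454
Iteration 2: beta = 0.3333, y = 2.1454 + 0.3333*(2.1454 - 4.8354) = 1.2487
  grad(y) = 22.4816, v = y - alpha*grad = 0.4326
  prox(v) = soft_thresh(0.4326, 0.0512) = 0.3814
Iteration 3: beta = 0.5, y = 0.3814 + 0.5*(0.3814 - 2.1454) = -0.5006
  grad(y) = -2.0077, v = y - alpha*grad = -0.4277
  prox(v) = soft_thresh(-0.4277, 0.0512) = -0.3765
f(x_3) = 7*(-0.3765)^2 + 5*(-0.3765) + 1.41*|-0.3765| = -0.3594


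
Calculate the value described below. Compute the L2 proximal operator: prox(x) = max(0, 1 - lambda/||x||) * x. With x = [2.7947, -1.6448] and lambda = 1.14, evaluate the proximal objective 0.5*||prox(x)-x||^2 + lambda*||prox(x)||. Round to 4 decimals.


Step 1: Compute ||x||.
||x|| = 3.2428
Step 2: Compute scaling factor.
scale = max(0, 1 - 1.14/3.2428) = 0.6485
Step 3: prox(x) = [1.8122, -1.0666]
||prox(x)|| = 2.1028
Step 4: Proximal objective.
0.5*||prox-x||^2 = 0.6498
lambda*||prox|| = 2.3972
Total = 3.047


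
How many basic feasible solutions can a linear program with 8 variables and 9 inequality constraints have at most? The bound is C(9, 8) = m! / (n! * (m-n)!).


Each vertex corresponds to some choice of n active constraints out of m, so the number of vertices is at most C(m, n) = m! / (n!(m-n)!).
m = 9, n = 8
Numerator: 9 * 8 * 7 * 6 * 5 * 4 * 3 * 2
Denominator: 8! = 40320
C(9, 8) = 9


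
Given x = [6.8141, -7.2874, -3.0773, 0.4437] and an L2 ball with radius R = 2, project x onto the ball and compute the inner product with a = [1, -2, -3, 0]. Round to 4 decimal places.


Step 1: Compute ||x|| (intermediates to 6 decimals).
||x|| = sqrt(6.8141^2 + (-7.2874)^2 + (-3.0773)^2 + 0.4437^2) = 10.45011
Step 2: Project.
Since ||x|| > R, scale = R/||x|| = 2/10.45011 = 0.191386, proj(x) = scale * x
proj(x) = [1.304123, -1.394706, -0.588952, 0.084918]
Step 3: Dot product.
a^T * proj(x) = 1*1.304123 - 2*(-1.394706) - 3*(-0.588952) + 0*0.084918 = 5.8604


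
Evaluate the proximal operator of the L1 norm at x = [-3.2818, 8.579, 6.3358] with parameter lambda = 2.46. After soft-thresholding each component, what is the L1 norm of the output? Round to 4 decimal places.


Soft-thresholding with lambda = 2.46:
prox(-3.2818) = sign(-3.2818)*max(|-3.2818| - 2.46, 0) = -0.8218
prox(8.579) = sign(8.579)*max(|8.579| - 2.46, 0) = 6.119
prox(6.3358) = sign(6.3358)*max(|6.3358| - 2.46, 0) = 3.8758
prox(x) = [-0.8218, 6.119, 3.8758]
||prox(x)||_1 = 0.8218 + 6.119 + 3.8758 = 10.8166


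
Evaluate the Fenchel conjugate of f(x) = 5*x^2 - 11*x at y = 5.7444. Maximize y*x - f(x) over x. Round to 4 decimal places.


f*(y) = sup_x {y*x - a*x^2 - b*x} = sup_x {(y-b)*x - a*x^2}
FOC: (y - b) - 2a*x = 0 => x* = (y - b)/(2a)
x* = (5.7444 + 11)/(2*5) = 1.6744
f*(5.7444) = (y-b)^2/(4a) = (5.7444 + 11)^2/(4*5)
= 280.3749/20 = 14.0187


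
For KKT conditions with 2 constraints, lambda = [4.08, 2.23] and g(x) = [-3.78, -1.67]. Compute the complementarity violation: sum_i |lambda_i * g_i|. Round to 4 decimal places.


KKT complementary slackness check:
lambda_1 * g_1 = 4.08 * -3.78 = -15.4224
lambda_2 * g_2 = 2.23 * -1.67 = -3.7241
Total violation = 15.4224 + 3.7241 = 19.1465


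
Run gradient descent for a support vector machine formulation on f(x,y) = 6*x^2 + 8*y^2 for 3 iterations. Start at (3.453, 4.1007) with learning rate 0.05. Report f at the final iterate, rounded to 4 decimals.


Gradient descent on f(x,y) = 6*x^2 + 8*y^2.
Starting point: (3.453, 4.1007), alpha = 0.05
Step 1: grad_x = 2*6*3.453 = 41.436, grad_y = 2*8*4.1007 = 65.6112
  x_1 = 3.453 - 0.05*41.436 = 1.3812
  y_1 = 4.1007 - 0.05*65.6112 = 0.8201
Step 2: grad_x = 2*6*1.3812 = 16.5744, grad_y = 2*8*0.8201 = 13.1222
  x_2 = 1.3812 - 0.05*16.5744 = 0.5525
  y_2 = 0.8201 - 0.05*13.1222 = 0.164
Step 3: grad_x = 2*6*0.5525 = 6.6298, grad_y = 2*8*0.164 = 2.6244
  x_3 = 0.5525 - 0.05*6.6298 = 0.221
  y_3 = 0.164 - 0.05*2.6244 = 0.0328
f(0.221, 0.0328) = 6*0.221^2 + 8*0.0328^2 = 0.3016


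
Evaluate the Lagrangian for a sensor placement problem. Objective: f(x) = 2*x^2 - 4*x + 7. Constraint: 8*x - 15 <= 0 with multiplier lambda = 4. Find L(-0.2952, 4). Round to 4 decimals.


Step 1: Evaluate f(x).
f(-0.2952) = 2*(-0.2952)^2 - 4*(-0.2952) + 7 = 8.3551
Step 2: Evaluate g(x).
g(-0.2952) = 8*-0.2952 - 15 = -17.3616
Step 3: Compute Lagrangian.
L = 8.3551 + 4*-17.3616 = -61.0913


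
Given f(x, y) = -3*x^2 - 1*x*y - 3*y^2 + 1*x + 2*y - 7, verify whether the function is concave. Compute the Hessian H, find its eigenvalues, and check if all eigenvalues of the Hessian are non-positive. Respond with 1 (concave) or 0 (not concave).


The Hessian of f(x,y) = -3*x^2 - 1*x*y - 3*y^2 + 1*x + 2*y - 7 is:
H = [[-6, -1], [-1, -6]]
Trace = -6 - 6 = -12
Determinant = -6*-6 - (-1)^2 = 35
Discriminant = (-12)^2 - 4*35 = 4.0
Eigenvalues: lambda_1 = -7.0, lambda_2 = -5.0
The function is concave.

1


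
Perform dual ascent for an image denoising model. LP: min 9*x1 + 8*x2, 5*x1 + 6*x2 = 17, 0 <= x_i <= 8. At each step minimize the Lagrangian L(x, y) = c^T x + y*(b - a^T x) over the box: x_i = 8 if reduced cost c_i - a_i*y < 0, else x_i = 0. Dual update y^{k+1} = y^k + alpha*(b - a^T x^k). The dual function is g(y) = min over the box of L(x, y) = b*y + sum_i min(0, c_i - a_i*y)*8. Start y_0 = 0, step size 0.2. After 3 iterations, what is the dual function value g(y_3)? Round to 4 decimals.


Dual ascent for LP: min 9*x1 + 8*x2, 5*x1 + 6*x2 = 17, 0 <= x_i <= 8
Step 1: y^k = 0.0, reduced costs: (9.0, 8.0)
  x^k = (0.0, 0.0), subgradient = b - a^T x = 17.0
  y^{k+1} = 0.0 + 0.2*17.0 = 3.4
Step 2: y^k = 3.4, reduced costs: (-8.0, -12.4)
  x^k = (8.0, 8.0), subgradient = b - a^T x = -71.0
  y^{k+1} = 3.4 + 0.2*-71.0 = -10.8
Step 3: y^k = -10.8, reduced costs: (63.0, 72.8)
  x^k = (0.0, 0.0), subgradient = b - a^T x = 17.0
  y^{k+1} = -10.8 + 0.2*17.0 = -7.4
Dual objective at y_3 = -7.4: reduced costs (46.0, 52.4), box minimizer x = (0.0, 0.0)
g(y_3) = b*y + (c1 - a1*y)*x1 + (c2 - a2*y)*x2 = 17*(-7.4) + 46.0*0.0 + 52.4*0.0 = -125.8 + 0.0 + 0.0 = -125.8


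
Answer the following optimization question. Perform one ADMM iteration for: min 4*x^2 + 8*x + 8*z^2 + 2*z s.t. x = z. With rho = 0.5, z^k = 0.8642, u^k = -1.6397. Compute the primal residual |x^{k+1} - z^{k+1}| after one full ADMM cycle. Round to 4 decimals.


ADMM iteration with rho = 0.5, z^k = 0.8642, u^k = -1.6397
Step 1: x-update.
Minimize 4*x^2 + 8*x + (0.5/2)*(x - 0.8642 - 1.6397)^2
FOC: (2*4 + 0.5)*x = -8 + 0.5*(0.8642 + 1.6397)
x^{k+1} = -0.7939
Step 2: z-update.
Minimize 8*z^2 + 2*z + (0.5/2)*(-0.7939 - z - 1.6397)^2
FOC: (2*8 + 0.5)*z = -2 + 0.5*(-0.7939 - 1.6397)
z^{k+1} = -0.195
Step 3: u-update.
u^{k+1} = -1.6397 - 0.7939 + 0.195 = -2.2386
Step 4: Primal residual = |-0.7939 + 0.195| = 0.5989


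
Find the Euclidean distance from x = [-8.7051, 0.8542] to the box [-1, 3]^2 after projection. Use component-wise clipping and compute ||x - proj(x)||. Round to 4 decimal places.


Project each component onto [-1, 3].
clip(-8.7051) = -1.0, clip(0.8542) = 0.8542
Projection = [-1.0, 0.8542]
Squared diffs: [59.3686, 0.0]
Distance = sqrt(59.3686) = 7.7051


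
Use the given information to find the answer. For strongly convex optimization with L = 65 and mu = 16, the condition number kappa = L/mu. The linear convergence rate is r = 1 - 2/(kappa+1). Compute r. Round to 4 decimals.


Step 1: Compute the condition number.
kappa = L/mu = 65/16 = 4.0625
Step 2: Compute the convergence rate.
r = 1 - 2/(kappa + 1) = 1 - 2*mu/(L + mu) = (L - mu)/(L + mu) = 49/81 = 0.6049


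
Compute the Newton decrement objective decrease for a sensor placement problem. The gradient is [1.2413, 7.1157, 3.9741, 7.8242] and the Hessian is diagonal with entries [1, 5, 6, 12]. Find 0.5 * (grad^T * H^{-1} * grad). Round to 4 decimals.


Step 1: H is diagonal, so H^(-1) * g = [1.2413, 1.4231, 0.6624, 0.652].
Step 2: g^T H^(-1) g = sum_i g_i^2 / H_ii
  = (1.2413)^2/1 + (7.1157)^2/5 + (3.9741)^2/6 + (7.8242)^2/12
  = 1.5408 + 10.1266 + 2.6322 + 5.1015 = 19.4012
Step 3: Objective decrease = 0.5 * g^T H^(-1) g = 9.7006


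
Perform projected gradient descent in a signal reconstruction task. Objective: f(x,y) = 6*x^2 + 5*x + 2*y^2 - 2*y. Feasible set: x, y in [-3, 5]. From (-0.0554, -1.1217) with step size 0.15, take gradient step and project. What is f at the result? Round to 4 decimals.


Step 1: Compute gradient at (-0.0554, -1.1217).
grad_x = 2*6*-0.0554 + 5 = 4.3352
grad_y = 2*2*-1.1217 - 2 = -6.4868
Step 2: Gradient step.
x_raw = -0.0554 - 0.15*4.3352 = -0.7057
y_raw = -1.1217 - 0.15*-6.4868 = -0.1487
Step 3: Project onto [-3, 5].
x_proj = clip(-0.7057) = -0.7057
y_proj = clip(-0.1487) = -0.1487
Step 4: Evaluate f.
f(-0.7057, -0.1487) = -0.1989


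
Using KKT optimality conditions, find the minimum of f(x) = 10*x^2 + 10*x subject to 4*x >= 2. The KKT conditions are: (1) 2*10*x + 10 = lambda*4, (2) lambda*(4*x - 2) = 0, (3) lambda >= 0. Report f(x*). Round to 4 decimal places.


Step 1: Try lambda = 0 (constraint inactive).
x_unc = -10/(2*10) = -0.5
Check: 4*-0.5 = -2.0 < 2 -- violated!
Step 2: Constraint must be active: 4*x = 2
x* = 2/4 = 0.5
lambda = (2*10*0.5 + 10)/4 = 5.0
Step 3: Compute optimal value.
f(x*) = 10*0.5^2 + 10*0.5 = 7.5


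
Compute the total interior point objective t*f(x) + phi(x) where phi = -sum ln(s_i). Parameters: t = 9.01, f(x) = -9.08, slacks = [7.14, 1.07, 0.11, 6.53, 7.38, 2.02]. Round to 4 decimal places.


Step 1: Compute log-barrier.
ln values: [1.9657, 0.0677, -2.2073, 1.8764, 1.9988, 0.7031]
phi = -(1.9657 + 0.0677 - 2.2073 + 1.8764 + 1.9988 + 0.7031) = -4.4044
Step 2: Compute augmented objective.
t*f(x) = 9.01*-9.08 = -81.8108
Total = -81.8108 - 4.4044 = -86.2152


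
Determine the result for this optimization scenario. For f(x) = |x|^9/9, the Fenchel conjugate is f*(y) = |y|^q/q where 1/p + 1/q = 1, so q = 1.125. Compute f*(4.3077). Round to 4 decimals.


The conjugate exponent q satisfies 1/p + 1/q = 1.
p = 9, so q = 9/(9 - 1) = 1.125
|y|^q = 4.3077^1.125 = 5.1704
f*(4.3077) = 5.1704 / 1.125 = 4.5959


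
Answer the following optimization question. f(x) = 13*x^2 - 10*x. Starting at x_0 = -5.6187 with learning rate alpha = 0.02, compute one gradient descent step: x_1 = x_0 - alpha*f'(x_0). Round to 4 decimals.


We compute the gradient at x_0 and apply the update.
f'(x) = 26*x - 10
f'(-5.6187) = 26*-5.6187 - 10 = -156.0862
x_1 = -5.6187 - 0.02*-156.0862 = -2.497


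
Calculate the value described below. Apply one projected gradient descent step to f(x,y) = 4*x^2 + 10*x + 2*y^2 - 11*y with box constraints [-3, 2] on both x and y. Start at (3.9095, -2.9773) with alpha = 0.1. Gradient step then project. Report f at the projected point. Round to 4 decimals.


Step 1: Compute gradient at (3.9095, -2.9773).
grad_x = 2*4*3.9095 + 10 = 41.276
grad_y = 2*2*-2.9773 - 11 = -22.9092
Step 2: Gradient step.
x_raw = 3.9095 - 0.1*41.276 = -0.2181
y_raw = -2.9773 - 0.1*-22.9092 = -0.6864
Step 3: Project onto [-3, 2].
x_proj = clip(-0.2181) = -0.2181
y_proj = clip(-0.6864) = -0.6864
Step 4: Evaluate f.
f(-0.2181, -0.6864) = 6.5017


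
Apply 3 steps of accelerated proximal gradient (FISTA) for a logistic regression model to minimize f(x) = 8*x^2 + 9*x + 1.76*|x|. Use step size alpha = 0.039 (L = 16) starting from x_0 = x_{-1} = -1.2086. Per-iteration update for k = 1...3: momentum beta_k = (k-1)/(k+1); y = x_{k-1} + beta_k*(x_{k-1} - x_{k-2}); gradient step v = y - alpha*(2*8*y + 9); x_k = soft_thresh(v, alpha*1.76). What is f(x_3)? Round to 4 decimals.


FISTA on f(x) = 8*x^2 + 9*x + 1.76*|x|
L = 16, alpha = 0.039
Iteration 1: beta = 0.0, y = -1.2086 + 0.0*(-1.2086 + 1.2086) = -1.2086
  grad(y) = -10.3376, v = y - alpha*grad = -0.8054
  prox(v) = soft_thresh(-0.8054, 0.0686) = -0.7368
Iteration 2: beta = 0.3333, y = -0.7368 + 0.3333*(-0.7368 + 1.2086) = -0.5795
  grad(y) = -0.2724, v = y - alpha*grad = -0.5689
  prox(v) = soft_thresh(-0.5689, 0.0686) = -0.5003
Iteration 3: beta = 0.5, y = -0.5003 + 0.5*(-0.5003 + 0.7368) = -0.382
  grad(y) = 2.8881, v = y - alpha*grad = -0.4946
  prox(v) = soft_thresh(-0.4946, 0.0686) = -0.426
f(x_3) = 8*(-0.426)^2 + 9*(-0.426) + 1.76*|-0.426| = -1.6324


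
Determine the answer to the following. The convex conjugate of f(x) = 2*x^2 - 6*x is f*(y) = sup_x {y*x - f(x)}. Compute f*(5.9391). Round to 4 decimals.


f*(y) = sup_x {y*x - a*x^2 - b*x} = sup_x {(y-b)*x - a*x^2}
FOC: (y - b) - 2a*x = 0 => x* = (y - b)/(2a)
x* = (5.9391 + 6)/(2*2) = 2.9848
f*(5.9391) = (y-b)^2/(4a) = (5.9391 + 6)^2/(4*2)
= 142.5421/8 = 17.8178


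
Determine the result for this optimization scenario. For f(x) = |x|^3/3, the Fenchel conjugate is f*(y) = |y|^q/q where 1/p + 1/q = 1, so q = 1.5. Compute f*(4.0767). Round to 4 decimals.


The conjugate exponent q satisfies 1/p + 1/q = 1.
p = 3, so q = 3/(3 - 1) = 1.5
|y|^q = 4.0767^1.5 = 8.2312
f*(4.0767) = 8.2312 / 1.5 = 5.4875


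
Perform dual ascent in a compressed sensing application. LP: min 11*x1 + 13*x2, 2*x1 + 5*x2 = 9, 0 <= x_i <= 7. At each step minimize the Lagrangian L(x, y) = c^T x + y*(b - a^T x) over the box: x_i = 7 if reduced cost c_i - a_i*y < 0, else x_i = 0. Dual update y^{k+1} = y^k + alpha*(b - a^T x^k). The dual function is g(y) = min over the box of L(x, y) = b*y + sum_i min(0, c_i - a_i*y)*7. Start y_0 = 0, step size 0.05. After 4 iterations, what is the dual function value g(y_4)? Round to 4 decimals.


Dual ascent for LP: min 11*x1 + 13*x2, 2*x1 + 5*x2 = 9, 0 <= x_i <= 7
Step 1: y^k = 0.0, reduced costs: (11.0, 13.0)
  x^k = (0.0, 0.0), subgradient = b - a^T x = 9.0
  y^{k+1} = 0.0 + 0.05*9.0 = 0.45
Step 2: y^k = 0.45, reduced costs: (10.1, 10.75)
  x^k = (0.0, 0.0), subgradient = b - a^T x = 9.0
  y^{k+1} = 0.45 + 0.05*9.0 = 0.9
Step 3: y^k = 0.9, reduced costs: (9.2, 8.5)
  x^k = (0.0, 0.0), subgradient = b - a^T x = 9.0
  y^{k+1} = 0.9 + 0.05*9.0 = 1.35
Step 4: y^k = 1.35, reduced costs: (8.3, 6.25)
  x^k = (0.0, 0.0), subgradient = b - a^T x = 9.0
  y^{k+1} = 1.35 + 0.05*9.0 = 1.8
Dual objective at y_4 = 1.8: reduced costs (7.4, 4.0), box minimizer x = (0.0, 0.0)
g(y_4) = b*y + (c1 - a1*y)*x1 + (c2 - a2*y)*x2 = 9*1.8 + 7.4*0.0 + 4.0*0.0 = 16.2 + 0.0 + 0.0 = 16.2


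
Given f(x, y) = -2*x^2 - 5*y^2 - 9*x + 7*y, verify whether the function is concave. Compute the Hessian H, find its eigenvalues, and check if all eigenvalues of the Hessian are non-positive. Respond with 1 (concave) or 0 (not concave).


The Hessian of f(x,y) = -2*x^2 - 5*y^2 - 9*x + 7*y is:
H = [[-4, 0], [0, -10]]
Trace = -4 - 10 = -14
Determinant = -4*-10 - (0)^2 = 40
Discriminant = (-14)^2 - 4*40 = 36.0
Eigenvalues: lambda_1 = -10.0, lambda_2 = -4.0
The function is concave.

1


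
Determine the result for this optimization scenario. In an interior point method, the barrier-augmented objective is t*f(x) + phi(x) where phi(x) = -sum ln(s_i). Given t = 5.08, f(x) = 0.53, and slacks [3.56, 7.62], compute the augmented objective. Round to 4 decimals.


Step 1: Compute log-barrier.
ln values: [1.2698, 2.0308]
phi = -(1.2698 + 2.0308) = -3.3005
Step 2: Compute augmented objective.
t*f(x) = 5.08*0.53 = 2.6924
Total = 2.6924 - 3.3005 = -0.6081


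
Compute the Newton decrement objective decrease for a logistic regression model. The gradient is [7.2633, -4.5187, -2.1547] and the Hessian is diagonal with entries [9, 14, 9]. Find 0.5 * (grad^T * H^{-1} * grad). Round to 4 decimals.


Step 1: H is diagonal, so H^(-1) * g = [0.807, -0.3228, -0.2394].
Step 2: g^T H^(-1) g = sum_i g_i^2 / H_ii
  = (7.2633)^2/9 + (-4.5187)^2/14 + (-2.1547)^2/9
  = 5.8617 + 1.4585 + 0.5159 = 7.8361
Step 3: Objective decrease = 0.5 * g^T H^(-1) g = 3.918


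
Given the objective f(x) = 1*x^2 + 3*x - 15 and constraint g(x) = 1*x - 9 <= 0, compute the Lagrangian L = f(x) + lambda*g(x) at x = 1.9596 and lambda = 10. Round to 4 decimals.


Step 1: Evaluate f(x).
f(1.9596) = 1*1.9596^2 + 3*1.9596 - 15 = -5.2812
Step 2: Evaluate g(x).
g(1.9596) = 1*1.9596 - 9 = -7.0404
Step 3: Compute Lagrangian.
L = -5.2812 + 10*-7.0404 = -75.6852


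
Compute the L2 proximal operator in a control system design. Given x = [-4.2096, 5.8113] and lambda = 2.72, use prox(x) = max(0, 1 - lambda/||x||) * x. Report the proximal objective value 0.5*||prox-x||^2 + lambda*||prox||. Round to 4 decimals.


Step 1: Compute ||x||.
||x|| = 7.1758
Step 2: Compute scaling factor.
scale = max(0, 1 - 2.72/7.1758) = 0.6209
Step 3: prox(x) = [-2.6139, 3.6085]
||prox(x)|| = 4.4558
Step 4: Proximal objective.
0.5*||prox-x||^2 = 3.6992
lambda*||prox|| = 12.1198
Total = 15.8189


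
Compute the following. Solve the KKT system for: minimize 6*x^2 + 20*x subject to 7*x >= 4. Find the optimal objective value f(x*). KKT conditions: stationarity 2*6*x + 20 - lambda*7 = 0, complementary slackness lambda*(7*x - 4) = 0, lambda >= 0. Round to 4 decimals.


Step 1: Try lambda = 0 (constraint inactive).
x_unc = -20/(2*6) = -1.6667
Check: 7*-1.6667 = -11.6669 < 4 -- violated!
Step 2: Constraint must be active: 7*x = 4
x* = 4/7 = 0.5714 (rounded; the exact value 4/7 is used below)
lambda = (2*6*(4/7) + 20)/7 = 3.8367
Step 3: Compute optimal value.
f(x*) = 6*(4/7)^2 + 20*(4/7) = 13.3878


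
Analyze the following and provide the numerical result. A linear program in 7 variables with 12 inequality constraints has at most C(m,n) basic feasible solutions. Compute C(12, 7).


Each vertex corresponds to some choice of n active constraints out of m, so the number of vertices is at most C(m, n) = m! / (n!(m-n)!).
m = 12, n = 7
Numerator: 12 * 11 * 10 * 9 * 8 * 7 * 6
Denominator: 7! = 5040
C(12, 7) = 792


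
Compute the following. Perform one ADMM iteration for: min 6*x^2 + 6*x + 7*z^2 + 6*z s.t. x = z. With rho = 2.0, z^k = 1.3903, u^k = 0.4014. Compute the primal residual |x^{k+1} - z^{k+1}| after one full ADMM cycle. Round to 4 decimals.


ADMM iteration with rho = 2.0, z^k = 1.3903, u^k = 0.4014
Step 1: x-update.
Minimize 6*x^2 + 6*x + (2.0/2)*(x - 1.3903 + 0.4014)^2
FOC: (2*6 + 2.0)*x = -6 + 2.0*(1.3903 - 0.4014)
x^{k+1} = -0.2873
Step 2: z-update.
Minimize 7*z^2 + 6*z + (2.0/2)*(-0.2873 - z + 0.4014)^2
FOC: (2*7 + 2.0)*z = -6 + 2.0*(-0.2873 + 0.4014)
z^{k+1} = -0.3607
Step 3: u-update.
u^{k+1} = 0.4014 - 0.2873 + 0.3607 = 0.4748
Step 4: Primal residual = |-0.2873 + 0.3607| = 0.0734


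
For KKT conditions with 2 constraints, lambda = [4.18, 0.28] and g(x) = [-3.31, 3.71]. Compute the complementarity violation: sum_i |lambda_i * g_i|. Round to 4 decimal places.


KKT complementary slackness check:
lambda_1 * g_1 = 4.18 * -3.31 = -13.8358
lambda_2 * g_2 = 0.28 * 3.71 = 1.0388
Total violation = 13.8358 + 1.0388 = 14.8746


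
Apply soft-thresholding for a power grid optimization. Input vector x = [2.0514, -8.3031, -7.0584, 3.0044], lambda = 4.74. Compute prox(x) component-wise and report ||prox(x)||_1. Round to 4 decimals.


Soft-thresholding with lambda = 4.74:
prox(2.0514) = sign(2.0514)*max(|2.0514| - 4.74, 0) = 0.0
prox(-8.3031) = sign(-8.3031)*max(|-8.3031| - 4.74, 0) = -3.5631
prox(-7.0584) = sign(-7.0584)*max(|-7.0584| - 4.74, 0) = -2.3184
prox(3.0044) = sign(3.0044)*max(|3.0044| - 4.74, 0) = 0.0
prox(x) = [0.0, -3.5631, -2.3184, 0.0]
||prox(x)||_1 = 0.0 + 3.5631 + 2.3184 + 0.0 = 5.8815


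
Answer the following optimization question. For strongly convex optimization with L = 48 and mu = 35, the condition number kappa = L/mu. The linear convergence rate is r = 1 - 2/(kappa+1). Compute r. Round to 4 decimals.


Step 1: Compute the condition number.
kappa = L/mu = 48/35 = 1.3714
Step 2: Compute the convergence rate.
r = 1 - 2/(kappa + 1) = 1 - 2*mu/(L + mu) = (L - mu)/(L + mu) = 13/83 = 0.1566


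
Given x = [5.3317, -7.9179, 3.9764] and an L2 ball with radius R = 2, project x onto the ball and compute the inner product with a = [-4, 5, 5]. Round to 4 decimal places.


Step 1: Compute ||x|| (intermediates to 6 decimals).
||x|| = sqrt(5.3317^2 + (-7.9179)^2 + 3.9764^2) = 10.340789
Step 2: Project.
Since ||x|| > R, scale = R/||x|| = 2/10.340789 = 0.193409, proj(x) = scale * x
proj(x) = [1.031199, -1.531393, 0.769072]
Step 3: Dot product.
a^T * proj(x) = -4*1.031199 + 5*(-1.531393) + 5*0.769072 = -7.9364


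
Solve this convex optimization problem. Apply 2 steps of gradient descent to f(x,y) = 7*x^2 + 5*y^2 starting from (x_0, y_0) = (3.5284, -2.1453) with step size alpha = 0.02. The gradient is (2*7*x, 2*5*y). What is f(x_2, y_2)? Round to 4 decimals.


Gradient descent on f(x,y) = 7*x^2 + 5*y^2.
Starting point: (3.5284, -2.1453), alpha = 0.02
Step 1: grad_x = 2*7*3.5284 = 49.3976, grad_y = 2*5*-2.1453 = -21.453
  x_1 = 3.5284 - 0.02*49.3976 = 2.5404
  y_1 = -2.1453 - 0.02*-21.453 = -1.7162
Step 2: grad_x = 2*7*2.5404 = 35.5663, grad_y = 2*5*-1.7162 = -17.1624
  x_2 = 2.5404 - 0.02*35.5663 = 1.8291
  y_2 = -1.7162 - 0.02*-17.1624 = -1.373
f(1.8291, -1.373) = 7*1.8291^2 + 5*(-1.373)^2 = 32.8454


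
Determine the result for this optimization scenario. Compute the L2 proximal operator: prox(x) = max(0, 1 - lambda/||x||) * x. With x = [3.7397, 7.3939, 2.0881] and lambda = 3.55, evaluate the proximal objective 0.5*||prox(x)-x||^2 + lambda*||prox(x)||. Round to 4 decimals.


Step 1: Compute ||x||.
||x|| = 8.5449
Step 2: Compute scaling factor.
scale = max(0, 1 - 3.55/8.5449) = 0.5845
Step 3: prox(x) = [2.186, 4.3221, 1.2206]
||prox(x)|| = 4.9949
Step 4: Proximal objective.
0.5*||prox-x||^2 = 6.3013
lambda*||prox|| = 17.7319
Total = 24.0331


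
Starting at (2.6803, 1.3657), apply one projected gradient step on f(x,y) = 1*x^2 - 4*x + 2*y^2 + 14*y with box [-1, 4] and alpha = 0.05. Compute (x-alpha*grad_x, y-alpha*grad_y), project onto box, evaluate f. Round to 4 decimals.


Step 1: Compute gradient at (2.6803, 1.3657).
grad_x = 2*1*2.6803 - 4 = 1.3606
grad_y = 2*2*1.3657 + 14 = 19.4628
Step 2: Gradient step.
x_raw = 2.6803 - 0.05*1.3606 = 2.6123
y_raw = 1.3657 - 0.05*19.4628 = 0.3926
Step 3: Project onto [-1, 4].
x_proj = clip(2.6123) = 2.6123
y_proj = clip(0.3926) = 0.3926
Step 4: Evaluate f.
f(2.6123, 0.3926) = 2.1789


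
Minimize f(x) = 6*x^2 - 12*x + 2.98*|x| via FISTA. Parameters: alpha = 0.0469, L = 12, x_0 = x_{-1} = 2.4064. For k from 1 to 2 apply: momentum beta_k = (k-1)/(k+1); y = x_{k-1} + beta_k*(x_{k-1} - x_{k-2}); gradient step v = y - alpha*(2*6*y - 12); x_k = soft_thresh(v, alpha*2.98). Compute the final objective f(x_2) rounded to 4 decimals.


FISTA on f(x) = 6*x^2 - 12*x + 2.98*|x|
L = 12, alpha = 0.0469
Iteration 1: beta = 0.0, y = 2.4064 + 0.0*(2.4064 - 2.4064) = 2.4064
  grad(y) = 16.8768, v = y - alpha*grad = 1.6149
  prox(v) = soft_thresh(1.6149, 0.1398) = 1.4751
Iteration 2: beta = 0.3333, y = 1.4751 + 0.3333*(1.4751 - 2.4064) = 1.1647
  grad(y) = 1.9763, v = y - alpha*grad = 1.072
  prox(v) = soft_thresh(1.072, 0.1398) = 0.9322
f(x_2) = 6*0.9322^2 - 12*0.9322 + 2.98*|0.9322| = -3.1944


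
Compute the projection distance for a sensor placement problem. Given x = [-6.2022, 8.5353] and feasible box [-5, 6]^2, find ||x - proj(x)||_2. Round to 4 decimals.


Project each component onto [-5, 6].
clip(-6.2022) = -5.0, clip(8.5353) = 6.0
Projection = [-5.0, 6.0]
Squared diffs: [1.4453, 6.4277]
Distance = sqrt(7.873) = 2.8059


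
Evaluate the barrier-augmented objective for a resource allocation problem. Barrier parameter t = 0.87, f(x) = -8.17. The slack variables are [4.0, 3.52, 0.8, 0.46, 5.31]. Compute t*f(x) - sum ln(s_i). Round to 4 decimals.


Step 1: Compute log-barrier.
ln values: [1.3863, 1.2585, -0.2231, -0.7765, 1.6696]
phi = -(1.3863 + 1.2585 - 0.2231 - 0.7765 + 1.6696) = -3.3147
Step 2: Compute augmented objective.
t*f(x) = 0.87*-8.17 = -7.1079
Total = -7.1079 - 3.3147 = -10.4226


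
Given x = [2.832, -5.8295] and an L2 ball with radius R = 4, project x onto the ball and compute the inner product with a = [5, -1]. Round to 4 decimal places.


Step 1: Compute ||x|| (intermediates to 6 decimals).
||x|| = sqrt(2.832^2 + (-5.8295)^2) = 6.480995
Step 2: Project.
Since ||x|| > R, scale = R/||x|| = 4/6.480995 = 0.617189, proj(x) = scale * x
proj(x) = [1.747879, -3.597903]
Step 3: Dot product.
a^T * proj(x) = 5*1.747879 - 1*(-3.597903) = 12.3373


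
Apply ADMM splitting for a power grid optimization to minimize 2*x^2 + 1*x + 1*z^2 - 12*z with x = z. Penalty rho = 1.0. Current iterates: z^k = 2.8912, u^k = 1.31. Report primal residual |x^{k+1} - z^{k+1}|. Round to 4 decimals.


ADMM iteration with rho = 1.0, z^k = 2.8912, u^k = 1.31
Step 1: x-update.
Minimize 2*x^2 + 1*x + (1.0/2)*(x - 2.8912 + 1.31)^2
FOC: (2*2 + 1.0)*x = -1 + 1.0*(2.8912 - 1.31)
x^{k+1} = 0.1162
Step 2: z-update.
Minimize 1*z^2 - 12*z + (1.0/2)*(0.1162 - z + 1.31)^2
FOC: (2*1 + 1.0)*z = 12 + 1.0*(0.1162 + 1.31)
z^{k+1} = 4.4754
Step 3: u-update.
u^{k+1} = 1.31 + 0.1162 - 4.4754 = -3.0492
Step 4: Primal residual = |0.1162 - 4.4754| = 4.3592


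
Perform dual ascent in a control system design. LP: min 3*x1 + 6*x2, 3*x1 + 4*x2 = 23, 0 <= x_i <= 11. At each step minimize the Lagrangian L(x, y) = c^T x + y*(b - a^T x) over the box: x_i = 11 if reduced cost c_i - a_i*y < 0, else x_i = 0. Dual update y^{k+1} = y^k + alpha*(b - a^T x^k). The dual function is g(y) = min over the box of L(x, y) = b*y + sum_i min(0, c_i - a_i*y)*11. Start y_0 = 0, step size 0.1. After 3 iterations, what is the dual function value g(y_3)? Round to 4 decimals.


Dual ascent for LP: min 3*x1 + 6*x2, 3*x1 + 4*x2 = 23, 0 <= x_i <= 11
Step 1: y^k = 0.0, reduced costs: (3.0, 6.0)
  x^k = (0.0, 0.0), subgradient = b - a^T x = 23.0
  y^{k+1} = 0.0 + 0.1*23.0 = 2.3
Step 2: y^k = 2.3, reduced costs: (-3.9, -3.2)
  x^k = (11.0, 11.0), subgradient = b - a^T x = -54.0
  y^{k+1} = 2.3 + 0.1*-54.0 = -3.1
Step 3: y^k = -3.1, reduced costs: (12.3, 18.4)
  x^k = (0.0, 0.0), subgradient = b - a^T x = 23.0
  y^{k+1} = -3.1 + 0.1*23.0 = -0.8
Dual objective at y_3 = -0.8: reduced costs (5.4, 9.2), box minimizer x = (0.0, 0.0)
g(y_3) = b*y + (c1 - a1*y)*x1 + (c2 - a2*y)*x2 = 23*(-0.8) + 5.4*0.0 + 9.2*0.0 = -18.4 + 0.0 + 0.0 = -18.4


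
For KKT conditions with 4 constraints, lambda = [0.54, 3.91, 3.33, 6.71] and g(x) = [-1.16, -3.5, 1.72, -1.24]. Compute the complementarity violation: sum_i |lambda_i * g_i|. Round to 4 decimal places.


KKT complementary slackness check:
lambda_1 * g_1 = 0.54 * -1.16 = -0.6264
lambda_2 * g_2 = 3.91 * -3.5 = -13.685
lambda_3 * g_3 = 3.33 * 1.72 = 5.7276
lambda_4 * g_4 = 6.71 * -1.24 = -8.3204
Total violation = 0.6264 + 13.685 + 5.7276 + 8.3204 = 28.3594


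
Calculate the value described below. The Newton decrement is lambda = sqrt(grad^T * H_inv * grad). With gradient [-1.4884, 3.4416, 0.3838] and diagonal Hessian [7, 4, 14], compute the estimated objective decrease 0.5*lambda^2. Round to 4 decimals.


Step 1: H is diagonal, so H^(-1) * g = [-0.2126, 0.8604, 0.0274].
Step 2: g^T H^(-1) g = sum_i g_i^2 / H_ii
  = (-1.4884)^2/7 + (3.4416)^2/4 + (0.3838)^2/14
  = 0.3165 + 2.9612 + 0.0105 = 3.2882
Step 3: Objective decrease = 0.5 * g^T H^(-1) g = 1.6441


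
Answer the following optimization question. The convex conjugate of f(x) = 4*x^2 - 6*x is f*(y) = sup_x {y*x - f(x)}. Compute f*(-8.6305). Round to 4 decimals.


f*(y) = sup_x {y*x - a*x^2 - b*x} = sup_x {(y-b)*x - a*x^2}
FOC: (y - b) - 2a*x = 0 => x* = (y - b)/(2a)
x* = (-8.6305 + 6)/(2*4) = -0.3288
f*(-8.6305) = (y-b)^2/(4a) = (-8.6305 + 6)^2/(4*4)
= 6.9195/16 = 0.4325


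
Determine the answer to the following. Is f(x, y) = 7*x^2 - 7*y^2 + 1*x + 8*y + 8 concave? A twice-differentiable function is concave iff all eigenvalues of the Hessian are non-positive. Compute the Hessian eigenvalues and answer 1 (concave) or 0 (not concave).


The Hessian of f(x,y) = 7*x^2 - 7*y^2 + 1*x + 8*y + 8 is:
H = [[14, 0], [0, -14]]
Trace = 14 - 14 = 0
Determinant = 14*-14 - (0)^2 = -196
Discriminant = (0)^2 - 4*-196 = 784.0
Eigenvalues: lambda_1 = -14.0, lambda_2 = 14.0
The function is not concave.

0


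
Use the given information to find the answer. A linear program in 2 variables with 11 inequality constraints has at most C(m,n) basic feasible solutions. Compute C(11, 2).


Each vertex corresponds to some choice of n active constraints out of m, so the number of vertices is at most C(m, n) = m! / (n!(m-n)!).
m = 11, n = 2
Numerator: 11 * 10
Denominator: 2! = 2
C(11, 2) = 55


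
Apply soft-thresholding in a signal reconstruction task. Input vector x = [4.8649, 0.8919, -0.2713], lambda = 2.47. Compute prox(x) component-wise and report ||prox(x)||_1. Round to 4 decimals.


Soft-thresholding with lambda = 2.47:
prox(4.8649) = sign(4.8649)*max(|4.8649| - 2.47, 0) = 2.3949
prox(0.8919) = sign(0.8919)*max(|0.8919| - 2.47, 0) = 0.0
prox(-0.2713) = sign(-0.2713)*max(|-0.2713| - 2.47, 0) = 0.0
prox(x) = [2.3949, 0.0, 0.0]
||prox(x)||_1 = 2.3949 + 0.0 + 0.0 = 2.3949


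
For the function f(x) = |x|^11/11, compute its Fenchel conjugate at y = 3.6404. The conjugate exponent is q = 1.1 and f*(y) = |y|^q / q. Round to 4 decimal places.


The conjugate exponent q satisfies 1/p + 1/q = 1.
p = 11, so q = 11/(11 - 1) = 1.1
|y|^q = 3.6404^1.1 = 4.1425
f*(3.6404) = 4.1425 / 1.1 = 3.7659


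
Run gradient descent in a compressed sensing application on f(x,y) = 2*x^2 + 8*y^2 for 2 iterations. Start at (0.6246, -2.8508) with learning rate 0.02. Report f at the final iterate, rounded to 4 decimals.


Gradient descent on f(x,y) = 2*x^2 + 8*y^2.
Starting point: (0.6246, -2.8508), alpha = 0.02
Step 1: grad_x = 2*2*0.6246 = 2.4984, grad_y = 2*8*-2.8508 = -45.6128
  x_1 = 0.6246 - 0.02*2.4984 = 0.5746
  y_1 = -2.8508 - 0.02*-45.6128 = -1.9385
Step 2: grad_x = 2*2*0.5746 = 2.2985, grad_y = 2*8*-1.9385 = -31.0167
  x_2 = 0.5746 - 0.02*2.2985 = 0.5287
  y_2 = -1.9385 - 0.02*-31.0167 = -1.3182
f(0.5287, -1.3182) = 2*0.5287^2 + 8*(-1.3182)^2 = 14.4604


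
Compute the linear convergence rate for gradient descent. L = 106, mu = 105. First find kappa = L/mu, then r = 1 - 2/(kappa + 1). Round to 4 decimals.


Step 1: Compute the condition number.
kappa = L/mu = 106/105 = 1.0095
Step 2: Compute the convergence rate.
r = 1 - 2/(kappa + 1) = 1 - 2*mu/(L + mu) = (L - mu)/(L + mu) = 1/211 = 0.0047


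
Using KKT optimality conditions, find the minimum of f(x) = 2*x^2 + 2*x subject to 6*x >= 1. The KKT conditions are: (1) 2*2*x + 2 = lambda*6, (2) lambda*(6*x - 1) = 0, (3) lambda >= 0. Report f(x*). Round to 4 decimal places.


Step 1: Try lambda = 0 (constraint inactive).
x_unc = -2/(2*2) = -0.5
Check: 6*-0.5 = -3.0 < 1 -- violated!
Step 2: Constraint must be active: 6*x = 1
x* = 1/6 = 0.1667 (rounded; the exact value 1/6 is used below)
lambda = (2*2*(1/6) + 2)/6 = 0.4444
Step 3: Compute optimal value.
f(x*) = 2*(1/6)^2 + 2*(1/6) = 0.3889


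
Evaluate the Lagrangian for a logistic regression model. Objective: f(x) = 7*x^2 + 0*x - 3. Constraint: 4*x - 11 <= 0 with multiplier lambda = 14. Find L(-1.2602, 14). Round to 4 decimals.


Step 1: Evaluate f(x).
f(-1.2602) = 7*(-1.2602)^2 + 0*(-1.2602) - 3 = 8.1167
Step 2: Evaluate g(x).
g(-1.2602) = 4*-1.2602 - 11 = -16.0408
Step 3: Compute Lagrangian.
L = 8.1167 + 14*-16.0408 = -216.4545


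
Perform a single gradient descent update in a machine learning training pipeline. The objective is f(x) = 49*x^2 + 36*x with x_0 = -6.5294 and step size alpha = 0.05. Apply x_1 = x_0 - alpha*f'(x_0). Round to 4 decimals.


We compute the gradient at x_0 and apply the update.
f'(x) = 98*x + 36
f'(-6.5294) = 98*-6.5294 + 36 = -603.8812
x_1 = -6.5294 - 0.05*-603.8812 = 23.6647


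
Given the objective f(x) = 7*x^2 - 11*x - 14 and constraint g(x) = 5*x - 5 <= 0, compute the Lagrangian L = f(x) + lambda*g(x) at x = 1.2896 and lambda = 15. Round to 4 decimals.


Step 1: Evaluate f(x).
f(1.2896) = 7*1.2896^2 - 11*1.2896 - 14 = -16.5441
Step 2: Evaluate g(x).
g(1.2896) = 5*1.2896 - 5 = 1.448
Step 3: Compute Lagrangian.
L = -16.5441 + 15*1.448 = 5.1759


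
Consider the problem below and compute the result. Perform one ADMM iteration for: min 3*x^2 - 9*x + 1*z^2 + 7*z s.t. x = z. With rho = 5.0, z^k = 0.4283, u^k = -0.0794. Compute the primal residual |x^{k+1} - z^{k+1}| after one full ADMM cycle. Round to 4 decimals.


ADMM iteration with rho = 5.0, z^k = 0.4283, u^k = -0.0794
Step 1: x-update.
Minimize 3*x^2 - 9*x + (5.0/2)*(x - 0.4283 - 0.0794)^2
FOC: (2*3 + 5.0)*x = 9 + 5.0*(0.4283 + 0.0794)
x^{k+1} = 1.049
Step 2: z-update.
Minimize 1*z^2 + 7*z + (5.0/2)*(1.049 - z - 0.0794)^2
FOC: (2*1 + 5.0)*z = -7 + 5.0*(1.049 - 0.0794)
z^{k+1} = -0.3075
Step 3: u-update.
u^{k+1} = -0.0794 + 1.049 + 0.3075 = 1.277
Step 4: Primal residual = |1.049 + 0.3075| = 1.3564


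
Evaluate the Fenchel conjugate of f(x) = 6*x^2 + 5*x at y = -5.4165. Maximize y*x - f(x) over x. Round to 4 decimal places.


f*(y) = sup_x {y*x - a*x^2 - b*x} = sup_x {(y-b)*x - a*x^2}
FOC: (y - b) - 2a*x = 0 => x* = (y - b)/(2a)
x* = (-5.4165 - 5)/(2*6) = -0.868
f*(-5.4165) = (y-b)^2/(4a) = (-5.4165 - 5)^2/(4*6)
= 108.5035/24 = 4.521


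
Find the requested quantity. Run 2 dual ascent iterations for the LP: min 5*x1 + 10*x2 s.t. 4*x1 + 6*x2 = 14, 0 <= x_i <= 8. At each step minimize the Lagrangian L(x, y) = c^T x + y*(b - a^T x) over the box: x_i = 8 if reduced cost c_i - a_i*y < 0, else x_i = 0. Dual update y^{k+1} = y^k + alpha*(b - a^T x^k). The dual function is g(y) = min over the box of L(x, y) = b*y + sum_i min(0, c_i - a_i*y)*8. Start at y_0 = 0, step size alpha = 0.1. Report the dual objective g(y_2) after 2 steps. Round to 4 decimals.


Dual ascent for LP: min 5*x1 + 10*x2, 4*x1 + 6*x2 = 14, 0 <= x_i <= 8
Step 1: y^k = 0.0, reduced costs: (5.0, 10.0)
  x^k = (0.0, 0.0), subgradient = b - a^T x = 14.0
  y^{k+1} = 0.0 + 0.1*14.0 = 1.4
Step 2: y^k = 1.4, reduced costs: (-0.6, 1.6)
  x^k = (8.0, 0.0), subgradient = b - a^T x = -18.0
  y^{k+1} = 1.4 + 0.1*-18.0 = -0.4
Dual objective at y_2 = -0.4: reduced costs (6.6, 12.4), box minimizer x = (0.0, 0.0)
g(y_2) = b*y + (c1 - a1*y)*x1 + (c2 - a2*y)*x2 = 14*(-0.4) + 6.6*0.0 + 12.4*0.0 = -5.6 + 0.0 + 0.0 = -5.6


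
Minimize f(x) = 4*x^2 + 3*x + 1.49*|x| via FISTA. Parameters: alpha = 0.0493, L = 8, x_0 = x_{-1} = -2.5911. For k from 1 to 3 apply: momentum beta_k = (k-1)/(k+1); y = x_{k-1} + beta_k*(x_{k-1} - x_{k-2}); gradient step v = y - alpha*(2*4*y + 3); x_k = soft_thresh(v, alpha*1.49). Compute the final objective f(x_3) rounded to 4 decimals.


FISTA on f(x) = 4*x^2 + 3*x + 1.49*|x|
L = 8, alpha = 0.0493
Iteration 1: beta = 0.0, y = -2.5911 + 0.0*(-2.5911 + 2.5911) = -2.5911
  grad(y) = -17.7288, v = y - alpha*grad = -1.7171
  prox(v) = soft_thresh(-1.7171, 0.0735) = -1.6436
Iteration 2: beta = 0.3333, y = -1.6436 + 0.3333*(-1.6436 + 2.5911) = -1.3278
  grad(y) = -7.6223, v = y - alpha*grad = -0.952
  prox(v) = soft_thresh(-0.952, 0.0735) = -0.8785
Iteration 3: beta = 0.5, y = -0.8785 + 0.5*(-0.8785 + 1.6436) = -0.496
  grad(y) = -0.9681, v = y - alpha*grad = -0.4483
  prox(v) = soft_thresh(-0.4483, 0.0735) = -0.3748
f(x_3) = 4*(-0.3748)^2 + 3*(-0.3748) + 1.49*|-0.3748| = -0.004


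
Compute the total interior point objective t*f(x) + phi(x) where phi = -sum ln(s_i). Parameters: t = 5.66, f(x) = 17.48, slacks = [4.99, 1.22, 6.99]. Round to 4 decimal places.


Step 1: Compute log-barrier.
ln values: [1.6074, 0.1989, 1.9445]
phi = -(1.6074 + 0.1989 + 1.9445) = -3.7508
Step 2: Compute augmented objective.
t*f(x) = 5.66*17.48 = 98.9368
Total = 98.9368 - 3.7508 = 95.186


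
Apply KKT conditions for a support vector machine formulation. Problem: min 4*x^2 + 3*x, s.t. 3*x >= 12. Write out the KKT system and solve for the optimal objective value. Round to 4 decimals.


Step 1: Try lambda = 0 (constraint inactive).
x_unc = -3/(2*4) = -0.375
Check: 3*-0.375 = -1.125 < 12 -- violated!
Step 2: Constraint must be active: 3*x = 12
x* = 12/3 = 4.0
lambda = (2*4*4.0 + 3)/3 = 11.6667
Step 3: Compute optimal value.
f(x*) = 4*4.0^2 + 3*4.0 = 76.0


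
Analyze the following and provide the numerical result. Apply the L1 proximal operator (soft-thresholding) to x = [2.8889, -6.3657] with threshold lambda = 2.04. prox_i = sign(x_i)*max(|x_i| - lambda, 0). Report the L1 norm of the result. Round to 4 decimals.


Soft-thresholding with lambda = 2.04:
prox(2.8889) = sign(2.8889)*max(|2.8889| - 2.04, 0) = 0.8489
prox(-6.3657) = sign(-6.3657)*max(|-6.3657| - 2.04, 0) = -4.3257
prox(x) = [0.8489, -4.3257]
||prox(x)||_1 = 0.8489 + 4.3257 = 5.1746


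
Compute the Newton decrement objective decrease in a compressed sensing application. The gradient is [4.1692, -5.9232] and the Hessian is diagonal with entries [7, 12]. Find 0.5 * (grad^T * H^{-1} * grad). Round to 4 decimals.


Step 1: H is diagonal, so H^(-1) * g = [0.5956, -0.4936].
Step 2: g^T H^(-1) g = sum_i g_i^2 / H_ii
  = (4.1692)^2/7 + (-5.9232)^2/12
  = 2.4832 + 2.9237 = 5.4069
Step 3: Objective decrease = 0.5 * g^T H^(-1) g = 2.7034


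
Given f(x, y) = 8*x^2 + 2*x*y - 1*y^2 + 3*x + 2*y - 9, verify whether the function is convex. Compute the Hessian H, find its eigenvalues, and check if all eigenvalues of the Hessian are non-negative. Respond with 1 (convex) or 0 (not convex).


The Hessian of f(x,y) = 8*x^2 + 2*x*y - 1*y^2 + 3*x + 2*y - 9 is:
H = [[16, 2], [2, -2]]
Trace = 16 - 2 = 14
Determinant = 16*-2 - (2)^2 = -36
Discriminant = (14)^2 - 4*-36 = 340.0
Eigenvalues: lambda_1 = -2.2195, lambda_2 = 16.2195
The function is not convex.

0
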